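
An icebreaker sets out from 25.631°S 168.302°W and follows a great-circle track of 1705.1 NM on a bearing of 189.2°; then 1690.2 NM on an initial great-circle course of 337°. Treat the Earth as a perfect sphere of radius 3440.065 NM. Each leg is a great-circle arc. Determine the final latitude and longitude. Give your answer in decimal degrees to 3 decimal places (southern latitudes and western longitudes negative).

Apply the spherical direct solution leg by leg, carrying full precision between legs.
Leg 1: from (-25.631°, -168.302°), δ = 1705.1/3440.065 = 0.495659 rad, θ = 189.2° → φ = -53.496°, λ = -175.646°.
Leg 2: from (-53.496°, -175.646°), δ = 1690.2/3440.065 = 0.491328 rad, θ = 337° → φ = -26.768°, λ = 172.438°.

latitude -26.768°, longitude 172.438°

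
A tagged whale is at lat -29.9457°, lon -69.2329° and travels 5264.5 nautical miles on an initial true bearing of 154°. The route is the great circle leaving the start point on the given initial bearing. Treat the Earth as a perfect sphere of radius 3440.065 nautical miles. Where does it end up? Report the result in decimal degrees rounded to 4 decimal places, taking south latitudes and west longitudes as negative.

latitude -52.9730°, longitude 64.1012°

Central angle δ = d/R = 1.530349 rad.
Start latitude φ₁ = -0.522651 rad; initial bearing θ = 2.687807 rad.
Destination latitude: φ₂ = arcsin( sin φ₁ cos δ + cos φ₁ sin δ cos θ ) = arcsin(-0.798352) = -52.9730°.
Δλ = atan2( sin θ sin δ cos φ₁ , cos δ − sin φ₁ sin φ₂ ) = atan2(0.379537, -0.358084) = 2.327118 rad = 133.3341°.
λ₂ = λ₁ + Δλ = 64.1012°.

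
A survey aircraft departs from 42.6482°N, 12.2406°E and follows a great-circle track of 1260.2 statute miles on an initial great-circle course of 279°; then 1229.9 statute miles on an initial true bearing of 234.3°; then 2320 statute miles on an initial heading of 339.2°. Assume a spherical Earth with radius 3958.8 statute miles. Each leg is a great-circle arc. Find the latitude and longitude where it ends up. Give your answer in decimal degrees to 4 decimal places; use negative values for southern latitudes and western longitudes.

Apply the spherical direct solution leg by leg, carrying full precision between legs.
Leg 1: from (42.6482°, 12.2406°), δ = 1260.2/3958.8 = 0.318329 rad, θ = 279° → φ = 42.8022°, λ = -12.6776°.
Leg 2: from (42.8022°, -12.6776°), δ = 1229.9/3958.8 = 0.310675 rad, θ = 234.3° → φ = 31.0681°, λ = -29.5253°.
Leg 3: from (31.0681°, -29.5253°), δ = 2320/3958.8 = 0.586036 rad, θ = 339.2° → φ = 60.7858°, λ = -53.2529°.

latitude 60.7858°, longitude -53.2529°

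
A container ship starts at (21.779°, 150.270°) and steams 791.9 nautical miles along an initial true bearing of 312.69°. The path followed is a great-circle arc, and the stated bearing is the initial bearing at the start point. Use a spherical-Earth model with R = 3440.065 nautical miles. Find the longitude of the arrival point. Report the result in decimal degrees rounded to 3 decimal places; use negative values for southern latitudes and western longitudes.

δ = 791.9/3440.065 = 0.230199 rad (13.1894°).
With φ₁ = 21.779° = 0.380115 rad and θ = 312.69° = 5.457470 rad:
Applying the spherical law of cosines for sides, sin φ₂ = sin φ₁ cos δ + cos φ₁ sin δ cos θ = 0.504905, so φ₂ = 30.325°.
Δλ = atan2( sin θ sin δ cos φ₁ , cos δ − sin φ₁ sin φ₂ ) = atan2(-0.155742, 0.786287) = -0.195542 rad = -11.204°.
λ₂ = 150.270° + -11.204° = 139.066°.

longitude 139.066°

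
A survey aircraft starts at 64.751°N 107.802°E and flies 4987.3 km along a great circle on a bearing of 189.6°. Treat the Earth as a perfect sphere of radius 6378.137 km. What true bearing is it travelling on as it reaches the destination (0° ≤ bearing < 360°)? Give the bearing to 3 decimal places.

Angular distance δ = d/R = 4987.3 / 6378.137 = 0.781937 rad.
With φ₁ = 64.751° = 1.130118 rad and θ = 189.6° = 3.309144 rad:
Applying the spherical law of cosines for sides, sin φ₂ = sin φ₁ cos δ + cos φ₁ sin δ cos θ = 0.345398, so φ₂ = 20.206°.
For the longitude increment, Δλ = atan2( sin θ sin δ cos φ₁, cos δ − sin φ₁ sin φ₂ ) = atan2(-0.050126, 0.397150) = -7.194°.
λ₂ = 107.802° + -7.194° = 100.608°.
The forward bearing on arrival equals the back-azimuth from the destination plus 180°.
Back-azimuth from P₂ (20.206°, 100.608°) to P₁ (64.751°, 107.802°), with Δλ' = λ₁ − λ₂ = 7.194°: atan2( sin Δλ' cos φ₁ , cos φ₂ sin φ₁ − sin φ₂ cos φ₁ cos Δλ' ) = 4.347°.
Final bearing = (4.347° + 180°) mod 360° = 184.347°.

final bearing 184.347°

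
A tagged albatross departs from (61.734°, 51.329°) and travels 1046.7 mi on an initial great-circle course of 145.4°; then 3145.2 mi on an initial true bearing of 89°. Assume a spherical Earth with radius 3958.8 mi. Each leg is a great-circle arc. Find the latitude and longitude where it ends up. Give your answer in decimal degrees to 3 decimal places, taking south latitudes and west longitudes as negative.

latitude 32.178°, longitude 121.698°

Apply the spherical direct solution leg by leg, carrying full precision between legs.
Leg 1: from (61.734°, 51.329°), δ = 1046.7/3958.8 = 0.264398 rad, θ = 145.4° → φ = 48.442°, λ = 64.255°.
Leg 2: from (48.442°, 64.255°), δ = 3145.2/3958.8 = 0.794483 rad, θ = 89° → φ = 32.178°, λ = 121.698°.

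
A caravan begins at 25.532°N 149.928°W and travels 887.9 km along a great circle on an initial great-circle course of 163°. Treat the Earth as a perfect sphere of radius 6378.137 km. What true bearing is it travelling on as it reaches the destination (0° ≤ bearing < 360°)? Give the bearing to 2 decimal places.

final bearing 163.91°

The arc subtends δ = 887.9/6378.137 = 0.139210 rad at the centre.
With φ₁ = 25.532° = 0.445617 rad and θ = 163° = 2.844887 rad:
Destination latitude: φ₂ = arcsin( sin φ₁ cos δ + cos φ₁ sin δ cos θ ) = arcsin(0.307107) = 17.885°.
For the longitude increment, Δλ = atan2( sin θ sin δ cos φ₁, cos δ − sin φ₁ sin φ₂ ) = atan2(0.036608, 0.857958) = 2.443°.
λ₂ = λ₁ + Δλ = -147.485°.
The forward bearing on arrival equals the back-azimuth from the destination plus 180°.
Back-azimuth from P₂ (17.88°, -147.48°) to P₁ (25.53°, -149.93°), with Δλ' = λ₁ − λ₂ = -2.44°: atan2( sin Δλ' cos φ₁ , cos φ₂ sin φ₁ − sin φ₂ cos φ₁ cos Δλ' ) = 343.91°.
Final bearing = (343.91° + 180°) mod 360° = 163.91°.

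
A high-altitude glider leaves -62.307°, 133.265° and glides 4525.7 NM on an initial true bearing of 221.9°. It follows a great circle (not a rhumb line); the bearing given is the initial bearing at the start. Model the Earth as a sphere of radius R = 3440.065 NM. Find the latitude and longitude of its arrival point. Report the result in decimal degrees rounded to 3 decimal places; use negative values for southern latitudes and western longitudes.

Angular distance δ = d/R = 4525.7 / 3440.065 = 1.315586 rad.
Start latitude φ₁ = -1.087462 rad; initial bearing θ = 3.872886 rad.
Applying the spherical law of cosines for sides, sin φ₂ = sin φ₁ cos δ + cos φ₁ sin δ cos θ = -0.558234, so φ₂ = -33.934°.
For the longitude increment, Δλ = atan2( sin θ sin δ cos φ₁, cos δ − sin φ₁ sin φ₂ ) = atan2(-0.300312, -0.241839) = -128.844°.
λ₂ = 133.265° + -128.844° = 4.421°.

latitude -33.934°, longitude 4.421°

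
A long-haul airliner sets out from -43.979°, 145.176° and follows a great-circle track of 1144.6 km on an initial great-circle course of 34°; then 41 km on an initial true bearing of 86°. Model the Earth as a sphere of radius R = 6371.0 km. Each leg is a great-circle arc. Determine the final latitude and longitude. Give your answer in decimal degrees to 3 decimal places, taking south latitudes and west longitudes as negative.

Apply the spherical direct solution leg by leg, carrying full precision between legs.
Leg 1: from (-43.979°, 145.176°), δ = 1144.6/6371 = 0.179658 rad, θ = 34° → φ = -35.213°, λ = 152.201°.
Leg 2: from (-35.213°, 152.201°), δ = 41/6371 = 0.006435 rad, θ = 86° → φ = -35.186°, λ = 152.651°.

latitude -35.186°, longitude 152.651°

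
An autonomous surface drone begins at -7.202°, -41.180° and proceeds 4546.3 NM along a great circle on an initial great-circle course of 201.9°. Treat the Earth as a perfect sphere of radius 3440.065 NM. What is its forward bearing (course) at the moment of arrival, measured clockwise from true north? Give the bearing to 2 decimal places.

final bearing 254.08°

The arc subtends δ = 4546.3/3440.065 = 1.321574 rad at the centre.
With φ₁ = -7.202° = -0.125699 rad and θ = 201.9° = 3.523820 rad:
sin φ₂ = sin φ₁ cos δ + cos φ₁ sin δ cos θ = (-0.125368)(0.246651) + (0.992110)(0.969104)(-0.927836) = -0.922998
φ₂ = asin(-0.922998) = -1.175801 rad = -67.368°.
Then Δλ = atan2(-0.358612, 0.130936) = -1.220716 rad, from sin θ sin δ cos φ₁ over cos δ − sin φ₁ sin φ₂.
λ₂ = λ₁ + Δλ = -111.122°.
The forward bearing on arrival equals the back-azimuth from the destination plus 180°.
Back-azimuth from P₂ (-67.37°, -111.12°) to P₁ (-7.20°, -41.18°), with Δλ' = λ₁ − λ₂ = 69.94°: atan2( sin Δλ' cos φ₁ , cos φ₂ sin φ₁ − sin φ₂ cos φ₁ cos Δλ' ) = 74.08°.
Final bearing = (74.08° + 180°) mod 360° = 254.08°.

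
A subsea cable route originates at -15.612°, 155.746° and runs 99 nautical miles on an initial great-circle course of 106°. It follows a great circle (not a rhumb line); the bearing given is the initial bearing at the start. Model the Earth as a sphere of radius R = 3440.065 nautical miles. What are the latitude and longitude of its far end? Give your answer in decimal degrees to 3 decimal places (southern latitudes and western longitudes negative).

latitude -16.060°, longitude 157.395°

Angular distance δ = d/R = 99 / 3440.065 = 0.028779 rad.
Converting: φ₁ = -0.272481 rad, θ = 1.850049 rad.
Destination latitude: φ₂ = arcsin( sin φ₁ cos δ + cos φ₁ sin δ cos θ ) = arcsin(-0.276649) = -16.060°.
Then Δλ = atan2(0.026639, 0.925134) = 0.028787 rad, from sin θ sin δ cos φ₁ over cos δ − sin φ₁ sin φ₂.
Hence λ₂ = 155.746° + 1.649° = 157.395°.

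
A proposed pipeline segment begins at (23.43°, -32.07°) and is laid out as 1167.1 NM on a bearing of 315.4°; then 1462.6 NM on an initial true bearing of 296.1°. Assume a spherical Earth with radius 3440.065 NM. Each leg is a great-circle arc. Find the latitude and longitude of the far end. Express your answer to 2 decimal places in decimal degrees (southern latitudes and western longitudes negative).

latitude 43.30°, longitude -79.53°

Apply the spherical direct solution leg by leg, carrying full precision between legs.
Leg 1: from (23.43°, -32.07°), δ = 1167.1/3440.065 = 0.339267 rad, θ = 315.4° → φ = 36.33°, λ = -48.93°.
Leg 2: from (36.33°, -48.93°), δ = 1462.6/3440.065 = 0.425166 rad, θ = 296.1° → φ = 43.30°, λ = -79.53°.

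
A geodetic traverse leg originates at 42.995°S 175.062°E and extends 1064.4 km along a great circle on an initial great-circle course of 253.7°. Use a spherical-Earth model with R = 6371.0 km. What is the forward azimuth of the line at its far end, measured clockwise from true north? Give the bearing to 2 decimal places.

Central angle δ = d/R = 0.167070 rad.
With φ₁ = -42.995° = -0.750404 rad and θ = 253.7° = 4.427900 rad:
sin φ₂ = sin φ₁ cos δ + cos φ₁ sin δ cos θ = (-0.681935)(0.986076) + (0.731413)(0.166293)(-0.280667) = -0.706577
φ₂ = asin(-0.706577) = -0.784649 rad = -44.957°.
Δλ = atan2( sin θ sin δ cos φ₁ , cos δ − sin φ₁ sin φ₂ ) = atan2(-0.116740, 0.504237) = -0.227510 rad = -13.035°.
λ₂ = λ₁ + Δλ = 162.027°.
The forward bearing on arrival equals the back-azimuth from the destination plus 180°.
Back-azimuth from P₂ (-44.96°, 162.03°) to P₁ (-42.99°, 175.06°), with Δλ' = λ₁ − λ₂ = 13.04°: atan2( sin Δλ' cos φ₁ , cos φ₂ sin φ₁ − sin φ₂ cos φ₁ cos Δλ' ) = 82.77°.
Final bearing = (82.77° + 180°) mod 360° = 262.77°.

final bearing 262.77°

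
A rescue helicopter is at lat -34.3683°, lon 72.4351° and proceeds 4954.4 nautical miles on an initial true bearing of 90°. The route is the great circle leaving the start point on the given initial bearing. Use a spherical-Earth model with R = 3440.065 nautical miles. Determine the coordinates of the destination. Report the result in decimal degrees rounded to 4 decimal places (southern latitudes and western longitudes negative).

latitude -4.2157°, longitude 156.2478°

Angular distance δ = d/R = 4954.4 / 3440.065 = 1.440205 rad.
Converting: φ₁ = -0.599840 rad, θ = 1.570796 rad.
Destination latitude: φ₂ = arcsin( sin φ₁ cos δ + cos φ₁ sin δ cos θ ) = arcsin(-0.073511) = -4.2157°.
Then Δλ = atan2(0.818398, 0.088723) = 1.462808 rad, from sin θ sin δ cos φ₁ over cos δ − sin φ₁ sin φ₂.
Hence λ₂ = 72.4351° + 83.8127° = 156.2478°.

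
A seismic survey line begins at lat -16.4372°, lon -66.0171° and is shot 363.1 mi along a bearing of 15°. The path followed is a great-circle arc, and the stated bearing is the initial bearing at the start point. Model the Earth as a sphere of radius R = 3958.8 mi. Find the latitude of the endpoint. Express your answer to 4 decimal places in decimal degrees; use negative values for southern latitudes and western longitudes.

δ = 363.1/3958.8 = 0.091720 rad (5.2552°).
Start latitude φ₁ = -0.286883 rad; initial bearing θ = 0.261799 rad.
sin φ₂ = sin φ₁ cos δ + cos φ₁ sin δ cos θ = (-0.282964)(0.995797) + (0.959130)(0.091591)(0.965926) = -0.196920
φ₂ = asin(-0.196920) = -0.198216 rad = -11.3569°.
Δλ = atan2( sin θ sin δ cos φ₁ , cos δ − sin φ₁ sin φ₂ ) = atan2(0.022737, 0.940075) = 0.024181 rad = 1.3855°.
λ₂ = λ₁ + Δλ = -64.6316°.

latitude -11.3569°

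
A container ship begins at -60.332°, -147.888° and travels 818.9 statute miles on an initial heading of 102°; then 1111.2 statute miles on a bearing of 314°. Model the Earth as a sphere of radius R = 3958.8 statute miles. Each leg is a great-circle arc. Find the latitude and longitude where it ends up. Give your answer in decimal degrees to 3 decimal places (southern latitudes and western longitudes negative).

latitude -47.992°, longitude -141.026°

Apply the spherical direct solution leg by leg, carrying full precision between legs.
Leg 1: from (-60.332°, -147.888°), δ = 818.9/3958.8 = 0.206856 rad, θ = 102° → φ = -60.636°, λ = -123.703°.
Leg 2: from (-60.636°, -123.703°), δ = 1111.2/3958.8 = 0.280691 rad, θ = 314° → φ = -47.992°, λ = -141.026°.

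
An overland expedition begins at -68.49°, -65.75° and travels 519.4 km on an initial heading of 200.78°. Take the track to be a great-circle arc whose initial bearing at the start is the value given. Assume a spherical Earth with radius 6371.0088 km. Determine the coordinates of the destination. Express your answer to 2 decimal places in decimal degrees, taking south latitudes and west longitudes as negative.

latitude -72.78°, longitude -71.35°

Central angle δ = d/R = 0.081526 rad.
Converting: φ₁ = -1.195376 rad, θ = 3.504272 rad.
sin φ₂ = sin φ₁ cos δ + cos φ₁ sin δ cos θ = (-0.930354)(0.996679) + (0.366664)(0.081435)(-0.934950) = -0.955181
φ₂ = asin(-0.955181) = -1.270269 rad = -72.78°.
Δλ = atan2( sin θ sin δ cos φ₁ , cos δ − sin φ₁ sin φ₂ ) = atan2(-0.010594, 0.108023) = -0.097755 rad = -5.60°.
λ₂ = λ₁ + Δλ = -71.35°.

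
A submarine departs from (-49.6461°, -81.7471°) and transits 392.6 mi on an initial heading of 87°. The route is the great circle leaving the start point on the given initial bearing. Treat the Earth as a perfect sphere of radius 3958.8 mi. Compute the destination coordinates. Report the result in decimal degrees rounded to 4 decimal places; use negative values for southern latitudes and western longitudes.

latitude -49.0219°, longitude -73.0753°

The arc subtends δ = 392.6/3958.8 = 0.099171 rad at the centre.
Start latitude φ₁ = -0.866488 rad; initial bearing θ = 1.518436 rad.
Applying the spherical law of cosines for sides, sin φ₂ = sin φ₁ cos δ + cos φ₁ sin δ cos θ = -0.754960, so φ₂ = -49.0219°.
For the longitude increment, Δλ = atan2( sin θ sin δ cos φ₁, cos δ − sin φ₁ sin φ₂ ) = atan2(0.064021, 0.419762) = 8.6718°.
λ₂ = -81.7471° + 8.6718° = -73.0753°.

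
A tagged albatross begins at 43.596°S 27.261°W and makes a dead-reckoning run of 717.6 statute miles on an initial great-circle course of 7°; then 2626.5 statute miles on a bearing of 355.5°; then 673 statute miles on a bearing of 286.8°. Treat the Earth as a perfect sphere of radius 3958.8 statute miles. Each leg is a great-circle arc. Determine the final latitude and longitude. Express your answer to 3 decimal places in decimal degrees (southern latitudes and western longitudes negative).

Apply the spherical direct solution leg by leg, carrying full precision between legs.
Leg 1: from (-43.596°, -27.261°), δ = 717.6/3958.8 = 0.181267 rad, θ = 7° → φ = -33.277°, λ = -25.755°.
Leg 2: from (-33.277°, -25.755°), δ = 2626.5/3958.8 = 0.663459 rad, θ = 355.5° → φ = 4.645°, λ = -28.534°.
Leg 3: from (4.645°, -28.534°), δ = 673/3958.8 = 0.170001 rad, θ = 286.8° → φ = 7.386°, λ = -37.933°.

latitude 7.386°, longitude -37.933°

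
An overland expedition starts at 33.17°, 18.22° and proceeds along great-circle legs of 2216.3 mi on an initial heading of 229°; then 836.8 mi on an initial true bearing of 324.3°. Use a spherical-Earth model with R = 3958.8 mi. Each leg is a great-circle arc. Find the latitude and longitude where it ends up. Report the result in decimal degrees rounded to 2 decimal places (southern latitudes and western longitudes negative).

Apply the spherical direct solution leg by leg, carrying full precision between legs.
Leg 1: from (33.17°, 18.22°), δ = 2216.3/3958.8 = 0.559841 rad, θ = 229° → φ = 9.90°, λ = -5.79°.
Leg 2: from (9.90°, -5.79°), δ = 836.8/3958.8 = 0.211377 rad, θ = 324.3° → φ = 19.63°, λ = -13.26°.

latitude 19.63°, longitude -13.26°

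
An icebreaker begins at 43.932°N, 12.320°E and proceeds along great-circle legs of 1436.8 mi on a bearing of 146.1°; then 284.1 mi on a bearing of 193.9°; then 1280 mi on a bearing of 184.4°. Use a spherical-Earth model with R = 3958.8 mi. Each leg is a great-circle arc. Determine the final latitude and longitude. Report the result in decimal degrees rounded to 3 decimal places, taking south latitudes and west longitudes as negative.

Apply the spherical direct solution leg by leg, carrying full precision between legs.
Leg 1: from (43.932°, 12.320°), δ = 1436.8/3958.8 = 0.362938 rad, θ = 146.1° → φ = 25.874°, λ = 25.033°.
Leg 2: from (25.874°, 25.033°), δ = 284.1/3958.8 = 0.071764 rad, θ = 193.9° → φ = 21.879°, λ = 23.970°.
Leg 3: from (21.879°, 23.970°), δ = 1280/3958.8 = 0.323330 rad, θ = 184.4° → φ = 3.403°, λ = 22.571°.

latitude 3.403°, longitude 22.571°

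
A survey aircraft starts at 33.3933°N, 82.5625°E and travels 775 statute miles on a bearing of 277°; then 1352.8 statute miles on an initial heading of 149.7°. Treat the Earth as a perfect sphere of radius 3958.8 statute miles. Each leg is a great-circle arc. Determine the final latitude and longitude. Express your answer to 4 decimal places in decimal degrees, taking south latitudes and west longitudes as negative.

latitude 16.7100°, longitude 79.2579°

Apply the spherical direct solution leg by leg, carrying full precision between legs.
Leg 1: from (33.3933°, 82.5625°), δ = 775/3958.8 = 0.195766 rad, θ = 277° → φ = 34.0325°, λ = 69.0904°.
Leg 2: from (34.0325°, 69.0904°), δ = 1352.8/3958.8 = 0.341720 rad, θ = 149.7° → φ = 16.7100°, λ = 79.2579°.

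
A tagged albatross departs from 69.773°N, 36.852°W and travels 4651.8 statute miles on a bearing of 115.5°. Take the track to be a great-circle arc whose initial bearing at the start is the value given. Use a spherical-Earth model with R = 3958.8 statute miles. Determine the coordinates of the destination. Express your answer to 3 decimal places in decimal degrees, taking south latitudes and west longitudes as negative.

δ = 4651.8/3958.8 = 1.175053 rad (67.3256°).
With φ₁ = 69.773° = 1.217769 rad and θ = 115.5° = 2.015855 rad:
Destination latitude: φ₂ = arcsin( sin φ₁ cos δ + cos φ₁ sin δ cos θ ) = arcsin(0.224380) = 12.966°.
Δλ = atan2( sin θ sin δ cos φ₁ , cos δ − sin φ₁ sin φ₂ ) = atan2(0.287941, 0.174952) = 1.024811 rad = 58.717°.
λ₂ = -36.852° + 58.717° = 21.865°.

latitude 12.966°, longitude 21.865°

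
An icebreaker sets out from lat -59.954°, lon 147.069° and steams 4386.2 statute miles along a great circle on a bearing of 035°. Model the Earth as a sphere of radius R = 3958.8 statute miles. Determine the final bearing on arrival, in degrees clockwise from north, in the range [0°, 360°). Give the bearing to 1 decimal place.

δ = 4386.2/3958.8 = 1.107962 rad (63.4815°).
With φ₁ = -59.954° = -1.046395 rad and θ = 35° = 0.610865 rad:
sin φ₂ = sin φ₁ cos δ + cos φ₁ sin δ cos θ = (-0.865624)(0.446486) + (0.500695)(0.894791)(0.819152) = -0.019495
φ₂ = asin(-0.019495) = -0.019496 rad = -1.117°.
For the longitude increment, Δλ = atan2( sin θ sin δ cos φ₁, cos δ − sin φ₁ sin φ₂ ) = atan2(0.256972, 0.429611) = 30.886°.
λ₂ = 147.069° + 30.886° = 177.955°.
The forward bearing on arrival equals the back-azimuth from the destination plus 180°.
Back-azimuth from P₂ (-1.1°, 178.0°) to P₁ (-60.0°, 147.1°), with Δλ' = λ₁ − λ₂ = -30.9°: atan2( sin Δλ' cos φ₁ , cos φ₂ sin φ₁ − sin φ₂ cos φ₁ cos Δλ' ) = 196.7°.
Final bearing = (196.7° + 180°) mod 360° = 16.7°.

final bearing 16.7°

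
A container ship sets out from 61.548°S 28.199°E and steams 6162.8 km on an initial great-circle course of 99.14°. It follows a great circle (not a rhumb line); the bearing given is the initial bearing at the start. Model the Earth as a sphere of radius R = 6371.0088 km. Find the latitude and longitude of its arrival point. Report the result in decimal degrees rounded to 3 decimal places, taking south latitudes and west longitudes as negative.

δ = 6162.8/6371.0088 = 0.967319 rad (55.4233°).
Converting: φ₁ = -1.074215 rad, θ = 1.730319 rad.
Applying the spherical law of cosines for sides, sin φ₂ = sin φ₁ cos δ + cos φ₁ sin δ cos θ = -0.561274, so φ₂ = -34.144°.
Δλ = atan2( sin θ sin δ cos φ₁ , cos δ − sin φ₁ sin φ₂ ) = atan2(0.387290, 0.074027) = 1.381933 rad = 79.179°.
λ₂ = 28.199° + 79.179° = 107.378°.

latitude -34.144°, longitude 107.378°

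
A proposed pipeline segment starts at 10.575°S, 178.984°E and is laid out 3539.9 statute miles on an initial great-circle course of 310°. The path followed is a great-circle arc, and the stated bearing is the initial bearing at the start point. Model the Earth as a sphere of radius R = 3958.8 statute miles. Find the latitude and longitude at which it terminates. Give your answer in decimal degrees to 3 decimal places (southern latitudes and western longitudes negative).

latitude 22.195°, longitude 138.812°

The arc subtends δ = 3539.9/3958.8 = 0.894185 rad at the centre.
With φ₁ = -10.575° = -0.184569 rad and θ = 310° = 5.410521 rad:
sin φ₂ = sin φ₁ cos δ + cos φ₁ sin δ cos θ = (-0.183522)(0.626154) + (0.983016)(0.779699)(0.642788) = 0.377755
φ₂ = asin(0.377755) = 0.387371 rad = 22.195°.
For the longitude increment, Δλ = atan2( sin θ sin δ cos φ₁, cos δ − sin φ₁ sin φ₂ ) = atan2(-0.587140, 0.695481) = -40.172°.
λ₂ = 178.984° + -40.172° = 138.812°.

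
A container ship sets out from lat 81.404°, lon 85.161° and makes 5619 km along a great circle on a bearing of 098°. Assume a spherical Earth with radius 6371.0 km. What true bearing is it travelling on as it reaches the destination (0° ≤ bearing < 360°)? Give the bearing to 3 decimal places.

Central angle δ = d/R = 0.881965 rad.
With φ₁ = 81.404° = 1.420768 rad and θ = 98° = 1.710423 rad:
sin φ₂ = sin φ₁ cos δ + cos φ₁ sin δ cos θ = (0.988767)(0.635635) + (0.149466)(0.771989)(-0.139173) = 0.612436
φ₂ = asin(0.612436) = 0.659139 rad = 37.766°.
Then Δλ = atan2(0.114263, 0.030079) = 1.313398 rad, from sin θ sin δ cos φ₁ over cos δ − sin φ₁ sin φ₂.
λ₂ = 85.161° + 75.252° = 160.413°.
The forward bearing on arrival equals the back-azimuth from the destination plus 180°.
Back-azimuth from P₂ (37.766°, 160.413°) to P₁ (81.404°, 85.161°), with Δλ' = λ₁ − λ₂ = -75.252°: atan2( sin Δλ' cos φ₁ , cos φ₂ sin φ₁ − sin φ₂ cos φ₁ cos Δλ' ) = 349.209°.
Final bearing = (349.209° + 180°) mod 360° = 169.209°.

final bearing 169.209°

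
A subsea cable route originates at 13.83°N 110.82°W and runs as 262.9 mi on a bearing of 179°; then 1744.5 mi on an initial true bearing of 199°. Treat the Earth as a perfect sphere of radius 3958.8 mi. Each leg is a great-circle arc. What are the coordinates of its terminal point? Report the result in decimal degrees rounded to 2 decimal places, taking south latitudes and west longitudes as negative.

Apply the spherical direct solution leg by leg, carrying full precision between legs.
Leg 1: from (13.83°, -110.82°), δ = 262.9/3958.8 = 0.066409 rad, θ = 179° → φ = 10.03°, λ = -110.75°.
Leg 2: from (10.03°, -110.75°), δ = 1744.5/3958.8 = 0.440664 rad, θ = 199° → φ = -13.87°, λ = -118.98°.

latitude -13.87°, longitude -118.98°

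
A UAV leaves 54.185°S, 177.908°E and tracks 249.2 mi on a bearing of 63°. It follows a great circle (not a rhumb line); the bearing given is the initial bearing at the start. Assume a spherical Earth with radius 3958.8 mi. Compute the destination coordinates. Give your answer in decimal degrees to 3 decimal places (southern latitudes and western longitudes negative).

Angular distance δ = d/R = 249.2 / 3958.8 = 0.062948 rad.
Start latitude φ₁ = -0.945707 rad; initial bearing θ = 1.099557 rad.
Destination latitude: φ₂ = arcsin( sin φ₁ cos δ + cos φ₁ sin δ cos θ ) = arcsin(-0.792593) = -52.428°.
Δλ = atan2( sin θ sin δ cos φ₁ , cos δ − sin φ₁ sin φ₂ ) = atan2(0.032799, 0.355298) = 0.092053 rad = 5.274°.
λ₂ = 177.908° + 5.274° = 183.182°, normalized to (−180°, 180°] → -176.818°.

latitude -52.428°, longitude -176.818°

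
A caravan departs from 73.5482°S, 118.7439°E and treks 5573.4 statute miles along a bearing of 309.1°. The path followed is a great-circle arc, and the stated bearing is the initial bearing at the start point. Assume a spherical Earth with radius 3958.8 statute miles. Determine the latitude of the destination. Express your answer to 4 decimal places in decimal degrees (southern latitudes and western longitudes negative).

Angular distance δ = d/R = 5573.4 / 3958.8 = 1.407851 rad.
Converting: φ₁ = -1.283658 rad, θ = 5.394813 rad.
Destination latitude: φ₂ = arcsin( sin φ₁ cos δ + cos φ₁ sin δ cos θ ) = arcsin(0.020663) = 1.1840°.
Δλ = atan2( sin θ sin δ cos φ₁ , cos δ − sin φ₁ sin φ₂ ) = atan2(-0.216872, 0.182043) = -0.872487 rad = -49.9898°.
λ₂ = λ₁ + Δλ = 68.7541°.

latitude 1.1840°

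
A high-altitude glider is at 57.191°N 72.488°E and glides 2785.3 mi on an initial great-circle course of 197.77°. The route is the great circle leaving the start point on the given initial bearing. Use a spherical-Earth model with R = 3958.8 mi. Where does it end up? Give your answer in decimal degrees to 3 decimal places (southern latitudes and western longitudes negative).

latitude 17.883°, longitude 60.514°

Central angle δ = d/R = 0.703572 rad.
Converting: φ₁ = 0.998171 rad, θ = 3.451738 rad.
sin φ₂ = sin φ₁ cos δ + cos φ₁ sin δ cos θ = (0.840482)(0.762536) + (0.541840)(0.646945)(-0.952289) = 0.307081
φ₂ = asin(0.307081) = 0.312124 rad = 17.883°.
For the longitude increment, Δλ = atan2( sin θ sin δ cos φ₁, cos δ − sin φ₁ sin φ₂ ) = atan2(-0.106984, 0.504440) = -11.974°.
λ₂ = λ₁ + Δλ = 60.514°.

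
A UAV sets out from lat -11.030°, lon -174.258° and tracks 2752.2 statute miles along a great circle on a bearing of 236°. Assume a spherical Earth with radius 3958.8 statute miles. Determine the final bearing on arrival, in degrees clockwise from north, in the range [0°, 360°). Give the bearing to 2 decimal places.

final bearing 249.83°

Angular distance δ = d/R = 2752.2 / 3958.8 = 0.695211 rad.
Converting: φ₁ = -0.192510 rad, θ = 4.118977 rad.
Destination latitude: φ₂ = arcsin( sin φ₁ cos δ + cos φ₁ sin δ cos θ ) = arcsin(-0.498493) = -29.900°.
Then Δλ = atan2(-0.521228, 0.672546) = -0.659315 rad, from sin θ sin δ cos φ₁ over cos δ − sin φ₁ sin φ₂.
λ₂ = -174.258° + -37.776° = -212.034°, normalized to (−180°, 180°] → 147.966°.
The forward bearing on arrival equals the back-azimuth from the destination plus 180°.
Back-azimuth from P₂ (-29.90°, 147.97°) to P₁ (-11.03°, -174.26°), with Δλ' = λ₁ − λ₂ = -322.22°: atan2( sin Δλ' cos φ₁ , cos φ₂ sin φ₁ − sin φ₂ cos φ₁ cos Δλ' ) = 69.83°.
Final bearing = (69.83° + 180°) mod 360° = 249.83°.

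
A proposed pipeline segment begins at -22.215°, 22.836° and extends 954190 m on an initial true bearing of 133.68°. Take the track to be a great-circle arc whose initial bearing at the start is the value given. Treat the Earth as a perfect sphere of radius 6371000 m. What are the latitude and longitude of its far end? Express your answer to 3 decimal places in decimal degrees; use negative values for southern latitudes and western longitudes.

Angular distance δ = d/R = 954190 / 6371000 = 0.149771 rad.
With φ₁ = -22.215° = -0.387725 rad and θ = 133.68° = 2.333156 rad:
sin φ₂ = sin φ₁ cos δ + cos φ₁ sin δ cos θ = (-0.378083)(0.988805) + (0.925772)(0.149212)(-0.690630) = -0.469251
φ₂ = asin(-0.469251) = -0.488443 rad = -27.986°.
Then Δλ = atan2(0.099901, 0.811389) = 0.122507 rad, from sin θ sin δ cos φ₁ over cos δ − sin φ₁ sin φ₂.
λ₂ = λ₁ + Δλ = 29.855°.

latitude -27.986°, longitude 29.855°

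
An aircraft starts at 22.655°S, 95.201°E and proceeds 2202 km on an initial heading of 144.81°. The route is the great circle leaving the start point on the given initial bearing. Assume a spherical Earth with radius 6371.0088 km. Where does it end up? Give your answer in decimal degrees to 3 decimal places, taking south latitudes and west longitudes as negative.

δ = 2202/6371.0088 = 0.345628 rad (19.8030°).
Converting: φ₁ = -0.395404 rad, θ = 2.527411 rad.
sin φ₂ = sin φ₁ cos δ + cos φ₁ sin δ cos θ = (-0.385181)(0.940863) + (0.922841)(0.338788)(-0.817245) = -0.617912
φ₂ = asin(-0.617912) = -0.666085 rad = -38.164°.
Δλ = atan2( sin θ sin δ cos φ₁ , cos δ − sin φ₁ sin φ₂ ) = atan2(0.180175, 0.702855) = 0.250944 rad = 14.378°.
λ₂ = λ₁ + Δλ = 109.579°.

latitude -38.164°, longitude 109.579°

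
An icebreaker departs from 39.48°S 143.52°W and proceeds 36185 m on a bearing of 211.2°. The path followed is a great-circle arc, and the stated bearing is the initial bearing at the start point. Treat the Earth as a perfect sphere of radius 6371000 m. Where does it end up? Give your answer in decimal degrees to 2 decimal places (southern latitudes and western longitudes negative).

The arc subtends δ = 36185/6371000 = 0.005680 rad at the centre.
With φ₁ = -39.48° = -0.689056 rad and θ = 211.2° = 3.686135 rad:
Applying the spherical law of cosines for sides, sin φ₂ = sin φ₁ cos δ + cos φ₁ sin δ cos θ = -0.639548, so φ₂ = -39.76°.
Then Δλ = atan2(-0.002271, 0.593353) = -0.003827 rad, from sin θ sin δ cos φ₁ over cos δ − sin φ₁ sin φ₂.
λ₂ = -143.52° + -0.22° = -143.74°.

latitude -39.76°, longitude -143.74°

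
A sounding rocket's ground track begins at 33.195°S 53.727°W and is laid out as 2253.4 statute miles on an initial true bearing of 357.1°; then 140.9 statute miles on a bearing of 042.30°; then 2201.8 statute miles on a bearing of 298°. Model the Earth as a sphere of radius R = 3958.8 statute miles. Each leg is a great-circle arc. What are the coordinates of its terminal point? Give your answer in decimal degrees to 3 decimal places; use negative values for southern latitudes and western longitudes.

latitude 15.134°, longitude -82.792°

Apply the spherical direct solution leg by leg, carrying full precision between legs.
Leg 1: from (-33.195°, -53.727°), δ = 2253.4/3958.8 = 0.569213 rad, θ = 357.1° → φ = -0.615°, λ = -55.290°.
Leg 2: from (-0.615°, -55.290°), δ = 140.9/3958.8 = 0.035592 rad, θ = 42.3° → φ = 0.894°, λ = -53.917°.
Leg 3: from (0.894°, -53.917°), δ = 2201.8/3958.8 = 0.556179 rad, θ = 298° → φ = 15.134°, λ = -82.792°.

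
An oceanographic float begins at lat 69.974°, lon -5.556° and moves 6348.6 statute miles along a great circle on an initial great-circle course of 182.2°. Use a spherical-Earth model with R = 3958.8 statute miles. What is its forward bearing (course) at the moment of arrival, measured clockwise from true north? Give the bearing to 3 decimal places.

final bearing 180.812°

Angular distance δ = d/R = 6348.6 / 3958.8 = 1.603668 rad.
Converting: φ₁ = 1.221277 rad, θ = 3.179990 rad.
Applying the spherical law of cosines for sides, sin φ₂ = sin φ₁ cos δ + cos φ₁ sin δ cos θ = -0.372888, so φ₂ = -21.894°.
Then Δλ = atan2(-0.013139, 0.317476) = -0.041361 rad, from sin θ sin δ cos φ₁ over cos δ − sin φ₁ sin φ₂.
λ₂ = -5.556° + -2.370° = -7.926°.
The forward bearing on arrival equals the back-azimuth from the destination plus 180°.
Back-azimuth from P₂ (-21.894°, -7.926°) to P₁ (69.974°, -5.556°), with Δλ' = λ₁ − λ₂ = 2.370°: atan2( sin Δλ' cos φ₁ , cos φ₂ sin φ₁ − sin φ₂ cos φ₁ cos Δλ' ) = 0.812°.
Final bearing = (0.812° + 180°) mod 360° = 180.812°.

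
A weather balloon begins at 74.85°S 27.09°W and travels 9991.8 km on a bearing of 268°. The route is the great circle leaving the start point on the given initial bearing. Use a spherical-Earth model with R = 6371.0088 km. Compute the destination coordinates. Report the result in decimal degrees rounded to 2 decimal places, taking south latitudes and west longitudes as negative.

latitude -0.66°, longitude -118.98°

δ = 9991.8/6371.0088 = 1.568323 rad (89.8583°).
Converting: φ₁ = -1.306379 rad, θ = 4.677482 rad.
Destination latitude: φ₂ = arcsin( sin φ₁ cos δ + cos φ₁ sin δ cos θ ) = arcsin(-0.011508) = -0.66°.
Δλ = atan2( sin θ sin δ cos φ₁ , cos δ − sin φ₁ sin φ₂ ) = atan2(-0.261187, -0.008635) = -1.603845 rad = -91.89°.
Hence λ₂ = -27.09° + -91.89° = -118.98°.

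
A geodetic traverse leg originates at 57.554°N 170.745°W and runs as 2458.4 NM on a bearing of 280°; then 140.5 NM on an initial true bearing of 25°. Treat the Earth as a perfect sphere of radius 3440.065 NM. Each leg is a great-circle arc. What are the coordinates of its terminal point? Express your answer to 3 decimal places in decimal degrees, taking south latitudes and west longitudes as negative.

Apply the spherical direct solution leg by leg, carrying full precision between legs.
Leg 1: from (57.554°, -170.745°), δ = 2458.4/3440.065 = 0.714638 rad, θ = 280° → φ = 44.305°, λ = 124.854°.
Leg 2: from (44.305°, 124.854°), δ = 140.5/3440.065 = 0.040842 rad, θ = 25° → φ = 46.417°, λ = 126.288°.

latitude 46.417°, longitude 126.288°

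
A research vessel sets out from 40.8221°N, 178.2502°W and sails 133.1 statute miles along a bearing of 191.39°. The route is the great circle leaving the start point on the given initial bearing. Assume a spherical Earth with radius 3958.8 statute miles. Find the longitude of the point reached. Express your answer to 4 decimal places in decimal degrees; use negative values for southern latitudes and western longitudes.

longitude -178.7392°

The arc subtends δ = 133.1/3958.8 = 0.033621 rad at the centre.
Converting: φ₁ = 0.712480 rad, θ = 3.340386 rad.
sin φ₂ = sin φ₁ cos δ + cos φ₁ sin δ cos θ = (0.653713)(0.999435) + (0.756743)(0.033615)(-0.980306) = 0.628406
φ₂ = asin(0.628406) = 0.679503 rad = 38.9326°.
Then Δλ = atan2(-0.005024, 0.588638) = -0.008534 rad, from sin θ sin δ cos φ₁ over cos δ − sin φ₁ sin φ₂.
Hence λ₂ = -178.2502° + -0.4890° = -178.7392°.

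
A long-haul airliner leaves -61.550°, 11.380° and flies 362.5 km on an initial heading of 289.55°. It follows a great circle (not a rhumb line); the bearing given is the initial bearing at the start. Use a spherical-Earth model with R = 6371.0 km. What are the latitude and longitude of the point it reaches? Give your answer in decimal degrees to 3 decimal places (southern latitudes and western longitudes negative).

latitude -60.313°, longitude 5.168°

The arc subtends δ = 362.5/6371 = 0.056898 rad at the centre.
Converting: φ₁ = -1.074250 rad, θ = 5.053601 rad.
Destination latitude: φ₂ = arcsin( sin φ₁ cos δ + cos φ₁ sin δ cos θ ) = arcsin(-0.868745) = -60.313°.
Δλ = atan2( sin θ sin δ cos φ₁ , cos δ − sin φ₁ sin φ₂ ) = atan2(-0.025530, 0.234552) = -0.108417 rad = -6.212°.
λ₂ = λ₁ + Δλ = 5.168°.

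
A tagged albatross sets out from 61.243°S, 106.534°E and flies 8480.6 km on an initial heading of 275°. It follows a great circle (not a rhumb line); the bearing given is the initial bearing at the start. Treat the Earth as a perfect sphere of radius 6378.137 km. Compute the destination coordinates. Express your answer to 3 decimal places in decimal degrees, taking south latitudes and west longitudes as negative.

latitude -9.710°, longitude 27.594°

δ = 8480.6/6378.137 = 1.329636 rad (76.1825°).
Start latitude φ₁ = -1.068892 rad; initial bearing θ = 4.799655 rad.
Destination latitude: φ₂ = arcsin( sin φ₁ cos δ + cos φ₁ sin δ cos θ ) = arcsin(-0.168657) = -9.710°.
For the longitude increment, Δλ = atan2( sin θ sin δ cos φ₁, cos δ − sin φ₁ sin φ₂ ) = atan2(-0.465396, 0.090973) = -78.940°.
λ₂ = 106.534° + -78.940° = 27.594°.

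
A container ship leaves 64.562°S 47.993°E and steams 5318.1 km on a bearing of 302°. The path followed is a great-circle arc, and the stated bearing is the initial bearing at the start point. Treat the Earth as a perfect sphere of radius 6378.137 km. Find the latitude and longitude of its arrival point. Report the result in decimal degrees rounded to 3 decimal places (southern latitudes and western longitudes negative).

The arc subtends δ = 5318.1/6378.137 = 0.833801 rad at the centre.
With φ₁ = -64.562° = -1.126819 rad and θ = 302° = 5.270894 rad:
Applying the spherical law of cosines for sides, sin φ₂ = sin φ₁ cos δ + cos φ₁ sin δ cos θ = -0.438360, so φ₂ = -25.999°.
Then Δλ = atan2(-0.269736, 0.276205) = -0.773549 rad, from sin θ sin δ cos φ₁ over cos δ − sin φ₁ sin φ₂.
Hence λ₂ = 47.993° + -44.321° = 3.672°.

latitude -25.999°, longitude 3.672°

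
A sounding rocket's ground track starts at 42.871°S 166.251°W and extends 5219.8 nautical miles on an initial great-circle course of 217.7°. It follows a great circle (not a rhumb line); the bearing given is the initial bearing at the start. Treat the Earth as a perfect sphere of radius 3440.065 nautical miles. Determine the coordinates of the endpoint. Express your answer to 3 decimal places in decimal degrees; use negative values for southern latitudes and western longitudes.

δ = 5219.8/3440.065 = 1.517355 rad (86.9380°).
Start latitude φ₁ = -0.748240 rad; initial bearing θ = 3.799582 rad.
Destination latitude: φ₂ = arcsin( sin φ₁ cos δ + cos φ₁ sin δ cos θ ) = arcsin(-0.615391) = -37.980°.
Then Δλ = atan2(-0.447541, -0.365266) = -2.255315 rad, from sin θ sin δ cos φ₁ over cos δ − sin φ₁ sin φ₂.
λ₂ = -166.251° + -129.220° = -295.471°, normalized to (−180°, 180°] → 64.529°.

latitude -37.980°, longitude 64.529°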